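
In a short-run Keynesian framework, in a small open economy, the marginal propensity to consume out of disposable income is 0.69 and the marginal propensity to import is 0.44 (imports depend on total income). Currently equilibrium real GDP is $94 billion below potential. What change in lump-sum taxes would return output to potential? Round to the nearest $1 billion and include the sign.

Spending multiplier = 1/(1 − c + m) = 1/(1 − 0.69 + 0.44) = 1/0.75 ≈ 1.333.
Tax multiplier = −c·k = −0.69/0.75 = −0.92. Need ΔY = +$94 billion, so ΔT = ΔY/(−c·k) = −(+$94 billion) × 0.75 / 0.69 ≈ −$102 billion.
The government should cut lump-sum taxes by $102 billion.

−$102 billion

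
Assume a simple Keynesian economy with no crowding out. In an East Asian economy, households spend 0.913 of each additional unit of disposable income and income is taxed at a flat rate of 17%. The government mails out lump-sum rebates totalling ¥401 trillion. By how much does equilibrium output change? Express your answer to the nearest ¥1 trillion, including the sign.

A lump-sum tax change of −¥401 trillion shifts disposable income by +¥401 trillion; first-round consumption changes by −c × ΔT = −0.913 × (−¥401 trillion) = +¥366.113 trillion.
Expenditure multiplier = 1/(1 − c(1−t)) = 1/(1 − 0.913×0.83) = 1/0.24221 ≈ 4.129.
The tax multiplier is −c × k ≈ −3.769, so ΔY = k × (−c·ΔT) = (+¥366.113 trillion) / 0.24221 ≈ +¥1,512 trillion.

+¥1,512 trillion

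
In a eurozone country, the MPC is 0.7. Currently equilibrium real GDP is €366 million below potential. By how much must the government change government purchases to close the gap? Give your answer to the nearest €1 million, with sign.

+€110 million

Spending multiplier = 1/(1 − MPC) = 1/(1 − 0.7) = 1/0.3 ≈ 3.333.
Need ΔY = +€366 million, so ΔG = ΔY/k = (+€366 million) × 0.3 ≈ +€110 million.
The government should increase government purchases by €110 million.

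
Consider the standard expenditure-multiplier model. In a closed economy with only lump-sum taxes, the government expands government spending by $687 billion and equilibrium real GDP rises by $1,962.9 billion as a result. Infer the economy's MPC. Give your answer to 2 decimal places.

0.65

Implied spending multiplier k = ΔY/ΔG = 1,962.9/687 ≈ 2.8572.
Since k = 1/(1 − MPC), MPC = 1 − 1/k = 1 − ΔG/ΔY = 1 − 687/1,962.9 ≈ 0.65.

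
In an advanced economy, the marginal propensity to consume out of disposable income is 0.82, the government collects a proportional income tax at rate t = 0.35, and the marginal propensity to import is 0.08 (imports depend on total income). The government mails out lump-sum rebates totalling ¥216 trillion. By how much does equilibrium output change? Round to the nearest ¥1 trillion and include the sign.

+¥324 trillion

A lump-sum tax change of −¥216 trillion shifts disposable income by +¥216 trillion; first-round consumption changes by −c × ΔT = −0.82 × (−¥216 trillion) = +¥177.12 trillion.
Expenditure multiplier = 1/(1 − c(1−t) + m) = 1/(1 − 0.82×0.65 + 0.08) = 1/0.547 ≈ 1.828.
The tax multiplier is −c × k ≈ −1.499, so ΔY = k × (−c·ΔT) = (+¥177.12 trillion) / 0.547 ≈ +¥324 trillion.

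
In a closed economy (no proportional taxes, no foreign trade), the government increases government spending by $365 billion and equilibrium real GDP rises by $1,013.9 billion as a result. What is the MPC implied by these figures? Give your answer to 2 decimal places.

0.64

Implied spending multiplier k = ΔY/ΔG = 1,013.9/365 ≈ 2.7778.
Since k = 1/(1 − MPC), MPC = 1 − 1/k = 1 − ΔG/ΔY = 1 − 365/1,013.9 ≈ 0.64.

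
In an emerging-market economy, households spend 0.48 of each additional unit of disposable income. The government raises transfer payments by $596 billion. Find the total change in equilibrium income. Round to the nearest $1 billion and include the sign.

The transfer change shifts disposable income by +$596 billion, so first-round consumption changes by c·ΔTR = 0.48 × (+$596 billion) = +$286.08 billion.
Expenditure multiplier = 1/(1 − MPC) = 1/(1 − 0.48) = 1/0.52 ≈ 1.923.
The transfer multiplier is c × k ≈ 0.923, so ΔY = k × (c·ΔTR) = (+$286.08 billion) / 0.52 ≈ +$550 billion.

+$550 billion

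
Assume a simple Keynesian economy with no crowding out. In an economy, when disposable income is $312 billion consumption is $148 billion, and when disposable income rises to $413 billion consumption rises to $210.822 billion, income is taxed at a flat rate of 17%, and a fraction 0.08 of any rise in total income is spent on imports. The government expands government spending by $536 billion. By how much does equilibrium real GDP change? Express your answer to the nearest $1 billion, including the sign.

+$951 billion

MPC = ΔC/ΔYd = (210.822 − 148)/(413 − 312) = 62.822/101 = 0.622.
Government-spending multiplier = 1/(1 − c(1−t) + m) = 1/(1 − 0.622×0.83 + 0.08) = 1/0.56374 ≈ 1.774.
ΔY = k × ΔG = (+$536 billion) / 0.56374 ≈ +$951 billion.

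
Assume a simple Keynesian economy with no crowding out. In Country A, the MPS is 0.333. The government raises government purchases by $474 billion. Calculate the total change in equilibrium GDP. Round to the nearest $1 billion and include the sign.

MPC = 1 − MPS = 1 − 0.333 = 0.667.
Government-spending multiplier = 1/(1 − MPC) = 1/(1 − 0.667) = 1/0.333 ≈ 3.003.
ΔY = k × ΔG = (+$474 billion) / 0.333 ≈ +$1,423 billion.

+$1,423 billion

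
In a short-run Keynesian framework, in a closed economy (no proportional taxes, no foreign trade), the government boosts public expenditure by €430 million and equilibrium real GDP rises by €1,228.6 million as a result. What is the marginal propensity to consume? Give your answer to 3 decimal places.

Implied spending multiplier k = ΔY/ΔG = 1,228.6/430 ≈ 2.8572.
Since k = 1/(1 − MPC), MPC = 1 − 1/k = 1 − ΔG/ΔY = 1 − 430/1,228.6 ≈ 0.650.

0.650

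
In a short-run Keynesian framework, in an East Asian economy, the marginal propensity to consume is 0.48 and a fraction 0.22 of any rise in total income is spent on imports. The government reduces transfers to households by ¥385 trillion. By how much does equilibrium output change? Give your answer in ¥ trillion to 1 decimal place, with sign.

The transfer change shifts disposable income by −¥385 trillion, so first-round consumption changes by c·ΔTR = 0.48 × (−¥385 trillion) = −¥184.8 trillion.
Expenditure multiplier = 1/(1 − c + m) = 1/(1 − 0.48 + 0.22) = 1/0.74 ≈ 1.351.
The transfer multiplier is c × k ≈ 0.649, so ΔY = k × (c·ΔTR) = (−¥184.8 trillion) / 0.74 ≈ −¥249.7 trillion.

−¥249.7 trillion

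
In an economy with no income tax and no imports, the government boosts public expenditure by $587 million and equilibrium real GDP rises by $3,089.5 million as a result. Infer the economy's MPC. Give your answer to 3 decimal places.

Implied spending multiplier k = ΔY/ΔG = 3,089.5/587 ≈ 5.2632.
Since k = 1/(1 − MPC), MPC = 1 − 1/k = 1 − ΔG/ΔY = 1 − 587/3,089.5 ≈ 0.810.

0.810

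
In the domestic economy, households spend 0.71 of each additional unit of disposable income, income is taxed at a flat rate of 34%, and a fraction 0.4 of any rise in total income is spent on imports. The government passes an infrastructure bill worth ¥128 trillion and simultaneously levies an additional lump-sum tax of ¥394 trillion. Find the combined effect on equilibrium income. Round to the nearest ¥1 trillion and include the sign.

Expenditure multiplier = 1/(1 − c(1−t) + m) = 1/(1 − 0.71×0.66 + 0.4) = 1/0.9314 ≈ 1.074.
ΔG contributes k·ΔG = (+¥128 trillion) / 0.9314 ≈ +¥137.4 trillion.
ΔT of +¥394 trillion changes first-round spending by −c·ΔT = −¥279.74 trillion, contributing k·(−c·ΔT) = (−¥279.74 trillion) / 0.9314 ≈ −¥300.3 trillion.
Net ΔY = k(ΔG − c·ΔT) = (−¥151.74 trillion) / 0.9314 ≈ −¥163 trillion.

−¥163 trillion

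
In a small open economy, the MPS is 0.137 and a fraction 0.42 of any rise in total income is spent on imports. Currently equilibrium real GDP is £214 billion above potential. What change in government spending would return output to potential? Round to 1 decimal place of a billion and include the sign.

−£119.2 billion

MPC = 1 − MPS = 1 − 0.137 = 0.863.
Spending multiplier = 1/(1 − c + m) = 1/(1 − 0.863 + 0.42) = 1/0.557 ≈ 1.795.
Need ΔY = −£214 billion, so ΔG = ΔY/k = (−£214 billion) × 0.557 ≈ −£119.2 billion.
The government should cut government spending by £119.2 billion.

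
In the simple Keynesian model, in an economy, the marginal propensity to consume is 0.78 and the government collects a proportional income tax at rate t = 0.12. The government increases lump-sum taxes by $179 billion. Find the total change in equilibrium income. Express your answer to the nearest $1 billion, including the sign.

A lump-sum tax change of +$179 billion shifts disposable income by −$179 billion; first-round consumption changes by −c × ΔT = −0.78 × (+$179 billion) = −$139.62 billion.
Expenditure multiplier = 1/(1 − c(1−t)) = 1/(1 − 0.78×0.88) = 1/0.3136 ≈ 3.189.
The tax multiplier is −c × k ≈ −2.487, so ΔY = k × (−c·ΔT) = (−$139.62 billion) / 0.3136 ≈ −$445 billion.

−$445 billion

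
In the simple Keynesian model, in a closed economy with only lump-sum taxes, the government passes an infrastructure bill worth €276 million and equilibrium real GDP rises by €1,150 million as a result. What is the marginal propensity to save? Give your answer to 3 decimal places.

Implied spending multiplier k = ΔY/ΔG = 1,150/276 ≈ 4.1667.
Since k = 1/(1 − MPC), MPC = 1 − 1/k = 1 − ΔG/ΔY = 1 − 276/1,150 = 0.760.
MPS = 1 − MPC = 0.240.

0.240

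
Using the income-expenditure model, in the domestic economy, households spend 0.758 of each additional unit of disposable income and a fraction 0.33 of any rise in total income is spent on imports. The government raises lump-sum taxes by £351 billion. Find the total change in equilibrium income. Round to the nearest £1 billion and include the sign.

−£465 billion

A lump-sum tax change of +£351 billion shifts disposable income by −£351 billion; first-round consumption changes by −c × ΔT = −0.758 × (+£351 billion) = −£266.058 billion.
Expenditure multiplier = 1/(1 − c + m) = 1/(1 − 0.758 + 0.33) = 1/0.572 ≈ 1.748.
The tax multiplier is −c × k ≈ −1.325, so ΔY = k × (−c·ΔT) = (−£266.058 billion) / 0.572 ≈ −£465 billion.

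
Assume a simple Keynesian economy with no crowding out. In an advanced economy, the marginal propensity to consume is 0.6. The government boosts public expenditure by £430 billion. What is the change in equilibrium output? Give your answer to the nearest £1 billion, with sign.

Spending multiplier = 1/(1 − MPC) = 1/(1 − 0.6) = 1/0.4 = 2.5.
ΔY = k × ΔG = (+£430 billion) / 0.4 = +£1,075 billion.

+£1,075 billion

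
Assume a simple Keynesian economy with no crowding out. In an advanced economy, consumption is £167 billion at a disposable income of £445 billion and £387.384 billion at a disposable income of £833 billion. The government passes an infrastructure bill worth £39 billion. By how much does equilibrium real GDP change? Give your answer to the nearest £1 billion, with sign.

+£90 billion

MPC = ΔC/ΔYd = (387.384 − 167)/(833 − 445) = 220.384/388 = 0.568.
Expenditure multiplier = 1/(1 − MPC) = 1/(1 − 0.568) = 1/0.432 ≈ 2.315.
ΔY = k × ΔG = (+£39 billion) / 0.432 ≈ +£90 billion.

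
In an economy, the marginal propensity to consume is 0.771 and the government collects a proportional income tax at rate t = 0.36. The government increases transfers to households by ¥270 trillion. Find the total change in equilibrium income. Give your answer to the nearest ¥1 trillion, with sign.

+¥411 trillion

The transfer change shifts disposable income by +¥270 trillion, so first-round consumption changes by c·ΔTR = 0.771 × (+¥270 trillion) = +¥208.17 trillion.
Expenditure multiplier = 1/(1 − c(1−t)) = 1/(1 − 0.771×0.64) = 1/0.50656 ≈ 1.974.
The transfer multiplier is c × k ≈ 1.522, so ΔY = k × (c·ΔTR) = (+¥208.17 trillion) / 0.50656 ≈ +¥411 trillion.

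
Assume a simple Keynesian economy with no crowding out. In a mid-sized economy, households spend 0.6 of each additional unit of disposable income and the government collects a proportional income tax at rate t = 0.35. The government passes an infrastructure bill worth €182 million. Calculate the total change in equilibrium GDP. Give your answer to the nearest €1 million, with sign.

Spending multiplier = 1/(1 − c(1−t)) = 1/(1 − 0.6×0.65) = 1/0.61 ≈ 1.639.
ΔY = k × ΔG = (+€182 million) / 0.61 ≈ +€298 million.

+€298 million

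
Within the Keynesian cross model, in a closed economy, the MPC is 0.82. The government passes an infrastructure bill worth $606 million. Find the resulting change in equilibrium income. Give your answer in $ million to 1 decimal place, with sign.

+$3,366.7 million

Government-spending multiplier = 1/(1 − MPC) = 1/(1 − 0.82) = 1/0.18 ≈ 5.556.
ΔY = k × ΔG = (+$606 million) / 0.18 ≈ +$3,366.7 million.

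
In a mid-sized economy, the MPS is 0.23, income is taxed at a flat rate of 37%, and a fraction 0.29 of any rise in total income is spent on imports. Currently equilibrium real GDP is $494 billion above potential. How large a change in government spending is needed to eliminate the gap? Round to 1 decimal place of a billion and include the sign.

MPC = 1 − MPS = 1 − 0.23 = 0.77.
Spending multiplier = 1/(1 − c(1−t) + m) = 1/(1 − 0.77×0.63 + 0.29) = 1/0.8049 ≈ 1.242.
Need ΔY = −$494 billion, so ΔG = ΔY/k = (−$494 billion) × 0.8049 ≈ −$397.6 billion.
The government should cut government spending by $397.6 billion.

−$397.6 billion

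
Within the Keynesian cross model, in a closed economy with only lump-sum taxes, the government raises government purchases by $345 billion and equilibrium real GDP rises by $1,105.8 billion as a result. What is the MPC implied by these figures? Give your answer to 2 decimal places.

0.69

Implied spending multiplier k = ΔY/ΔG = 1,105.8/345 ≈ 3.2052.
Since k = 1/(1 − MPC), MPC = 1 − 1/k = 1 − ΔG/ΔY = 1 − 345/1,105.8 ≈ 0.69.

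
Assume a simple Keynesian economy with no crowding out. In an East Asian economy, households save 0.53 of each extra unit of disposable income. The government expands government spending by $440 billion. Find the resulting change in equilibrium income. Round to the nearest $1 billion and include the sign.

MPC = 1 − MPS = 1 − 0.53 = 0.47.
Government-spending multiplier = 1/(1 − MPC) = 1/(1 − 0.47) = 1/0.53 ≈ 1.887.
ΔY = k × ΔG = (+$440 billion) / 0.53 ≈ +$830 billion.

+$830 billion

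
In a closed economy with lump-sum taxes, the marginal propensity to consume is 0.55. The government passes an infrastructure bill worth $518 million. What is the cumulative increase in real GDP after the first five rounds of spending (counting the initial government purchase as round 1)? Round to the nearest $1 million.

Round 1 adds ΔG = $518 million; each later round is MPC = 0.55 times the previous.
After 5 rounds: 518 + 284.9 + 156.695 + 86.18225 + 47.4002375 = ΔG·(1 − c^5)/(1 − c) = 518 × (1 − 0.0503284375)/0.45 ≈ $1,093 million.

$1,093 million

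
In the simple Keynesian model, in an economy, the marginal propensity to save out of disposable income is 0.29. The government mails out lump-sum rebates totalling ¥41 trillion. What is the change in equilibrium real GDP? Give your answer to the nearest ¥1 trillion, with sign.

MPC = 1 − MPS = 1 − 0.29 = 0.71.
A lump-sum tax change of −¥41 trillion shifts disposable income by +¥41 trillion; first-round consumption changes by −c × ΔT = −0.71 × (−¥41 trillion) = +¥29.11 trillion.
Expenditure multiplier = 1/(1 − MPC) = 1/(1 − 0.71) = 1/0.29 ≈ 3.448.
The tax multiplier is −c × k ≈ −2.448, so ΔY = k × (−c·ΔT) = (+¥29.11 trillion) / 0.29 ≈ +¥100 trillion.

+¥100 trillion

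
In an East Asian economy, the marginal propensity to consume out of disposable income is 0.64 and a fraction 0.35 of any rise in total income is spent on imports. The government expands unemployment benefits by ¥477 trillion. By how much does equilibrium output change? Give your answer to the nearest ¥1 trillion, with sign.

+¥430 trillion

The transfer change shifts disposable income by +¥477 trillion, so first-round consumption changes by c·ΔTR = 0.64 × (+¥477 trillion) = +¥305.28 trillion.
Expenditure multiplier = 1/(1 − c + m) = 1/(1 − 0.64 + 0.35) = 1/0.71 ≈ 1.408.
The transfer multiplier is c × k ≈ 0.901, so ΔY = k × (c·ΔTR) = (+¥305.28 trillion) / 0.71 ≈ +¥430 trillion.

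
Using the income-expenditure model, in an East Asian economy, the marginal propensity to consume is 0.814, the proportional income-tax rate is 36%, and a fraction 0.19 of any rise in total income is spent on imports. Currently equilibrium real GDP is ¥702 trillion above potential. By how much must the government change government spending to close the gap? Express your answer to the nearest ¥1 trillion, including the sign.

Spending multiplier = 1/(1 − c(1−t) + m) = 1/(1 − 0.814×0.64 + 0.19) = 1/0.66904 ≈ 1.495.
Need ΔY = −¥702 trillion, so ΔG = ΔY/k = (−¥702 trillion) × 0.66904 ≈ −¥470 trillion.
The government should cut government spending by ¥470 trillion.

−¥470 trillion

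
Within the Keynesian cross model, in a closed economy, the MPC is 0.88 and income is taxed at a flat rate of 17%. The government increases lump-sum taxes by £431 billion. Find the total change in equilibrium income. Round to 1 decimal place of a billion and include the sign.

A lump-sum tax change of +£431 billion shifts disposable income by −£431 billion; first-round consumption changes by −c × ΔT = −0.88 × (+£431 billion) = −£379.28 billion.
Expenditure multiplier = 1/(1 − c(1−t)) = 1/(1 − 0.88×0.83) = 1/0.2696 ≈ 3.709.
The tax multiplier is −c × k ≈ −3.264, so ΔY = k × (−c·ΔT) = (−£379.28 billion) / 0.2696 ≈ −£1,406.8 billion.

−£1,406.8 billion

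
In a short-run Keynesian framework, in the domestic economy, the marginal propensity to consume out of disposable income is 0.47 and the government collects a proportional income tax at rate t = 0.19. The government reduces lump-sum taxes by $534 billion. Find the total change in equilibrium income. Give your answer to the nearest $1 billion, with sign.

+$405 billion

A lump-sum tax change of −$534 billion shifts disposable income by +$534 billion; first-round consumption changes by −c × ΔT = −0.47 × (−$534 billion) = +$250.98 billion.
Expenditure multiplier = 1/(1 − c(1−t)) = 1/(1 − 0.47×0.81) = 1/0.6193 ≈ 1.615.
The tax multiplier is −c × k ≈ −0.759, so ΔY = k × (−c·ΔT) = (+$250.98 billion) / 0.6193 ≈ +$405 billion.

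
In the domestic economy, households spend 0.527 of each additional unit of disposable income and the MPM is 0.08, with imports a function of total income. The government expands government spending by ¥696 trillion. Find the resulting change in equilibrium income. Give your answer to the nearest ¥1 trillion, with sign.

+¥1,259 trillion

Spending multiplier = 1/(1 − c + m) = 1/(1 − 0.527 + 0.08) = 1/0.553 ≈ 1.808.
ΔY = k × ΔG = (+¥696 trillion) / 0.553 ≈ +¥1,259 trillion.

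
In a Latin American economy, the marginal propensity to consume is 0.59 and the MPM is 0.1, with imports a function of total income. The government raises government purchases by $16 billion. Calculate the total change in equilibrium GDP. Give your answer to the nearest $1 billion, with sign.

+$31 billion

Government-spending multiplier = 1/(1 − c + m) = 1/(1 − 0.59 + 0.1) = 1/0.51 ≈ 1.961.
ΔY = k × ΔG = (+$16 billion) / 0.51 ≈ +$31 billion.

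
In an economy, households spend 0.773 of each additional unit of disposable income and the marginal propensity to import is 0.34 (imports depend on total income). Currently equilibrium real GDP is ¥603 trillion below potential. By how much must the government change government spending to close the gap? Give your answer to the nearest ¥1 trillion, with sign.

+¥342 trillion

Spending multiplier = 1/(1 − c + m) = 1/(1 − 0.773 + 0.34) = 1/0.567 ≈ 1.764.
Need ΔY = +¥603 trillion, so ΔG = ΔY/k = (+¥603 trillion) × 0.567 ≈ +¥342 trillion.
The government should increase government spending by ¥342 trillion.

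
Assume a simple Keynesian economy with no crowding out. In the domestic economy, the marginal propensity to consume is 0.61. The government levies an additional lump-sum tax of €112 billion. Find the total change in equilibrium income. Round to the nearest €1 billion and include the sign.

A lump-sum tax change of +€112 billion shifts disposable income by −€112 billion; first-round consumption changes by −c × ΔT = −0.61 × (+€112 billion) = −€68.32 billion.
Expenditure multiplier = 1/(1 − MPC) = 1/(1 − 0.61) = 1/0.39 ≈ 2.564.
The tax multiplier is −c × k ≈ −1.564, so ΔY = k × (−c·ΔT) = (−€68.32 billion) / 0.39 ≈ −€175 billion.

−€175 billion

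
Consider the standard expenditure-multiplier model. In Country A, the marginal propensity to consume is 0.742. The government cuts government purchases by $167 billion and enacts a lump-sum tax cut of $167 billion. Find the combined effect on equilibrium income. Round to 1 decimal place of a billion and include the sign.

Expenditure multiplier = 1/(1 − MPC) = 1/(1 − 0.742) = 1/0.258 ≈ 3.876.
ΔG contributes k·ΔG = (−$167 billion) / 0.258 ≈ −$647.3 billion.
ΔT of −$167 billion changes first-round spending by −c·ΔT = +$123.914 billion, contributing k·(−c·ΔT) = (+$123.914 billion) / 0.258 ≈ +$480.3 billion.
With ΔG = ΔT and no other leakages, the balanced-budget multiplier is 1, so ΔY = ΔG = −$167 billion.

−$167.0 billion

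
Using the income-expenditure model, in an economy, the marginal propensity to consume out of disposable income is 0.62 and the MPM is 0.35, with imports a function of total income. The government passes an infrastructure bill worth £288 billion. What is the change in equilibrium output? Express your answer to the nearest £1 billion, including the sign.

Spending multiplier = 1/(1 − c + m) = 1/(1 − 0.62 + 0.35) = 1/0.73 ≈ 1.37.
ΔY = k × ΔG = (+£288 billion) / 0.73 ≈ +£395 billion.

+£395 billion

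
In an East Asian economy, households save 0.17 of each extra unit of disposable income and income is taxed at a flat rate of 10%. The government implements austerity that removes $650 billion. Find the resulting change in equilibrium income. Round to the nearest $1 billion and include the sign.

MPC = 1 − MPS = 1 − 0.17 = 0.83.
Government-spending multiplier = 1/(1 − c(1−t)) = 1/(1 − 0.83×0.9) = 1/0.253 ≈ 3.953.
ΔY = k × ΔG = (−$650 billion) / 0.253 ≈ −$2,569 billion.

−$2,569 billion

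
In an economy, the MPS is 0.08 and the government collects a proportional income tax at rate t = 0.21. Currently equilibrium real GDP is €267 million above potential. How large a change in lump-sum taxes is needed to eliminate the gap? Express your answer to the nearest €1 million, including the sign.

MPC = 1 − MPS = 1 − 0.08 = 0.92.
Spending multiplier = 1/(1 − c(1−t)) = 1/(1 − 0.92×0.79) = 1/0.2732 ≈ 3.66.
Tax multiplier = −c·k = −0.92/0.2732 ≈ −3.367. Need ΔY = −€267 million, so ΔT = ΔY/(−c·k) = −(−€267 million) × 0.2732 / 0.92 ≈ +€79 million.
The government should raise lump-sum taxes by €79 million.

+€79 million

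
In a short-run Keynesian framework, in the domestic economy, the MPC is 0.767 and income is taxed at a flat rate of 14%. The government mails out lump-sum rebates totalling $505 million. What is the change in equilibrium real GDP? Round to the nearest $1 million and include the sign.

A lump-sum tax change of −$505 million shifts disposable income by +$505 million; first-round consumption changes by −c × ΔT = −0.767 × (−$505 million) = +$387.335 million.
Expenditure multiplier = 1/(1 − c(1−t)) = 1/(1 − 0.767×0.86) = 1/0.34038 ≈ 2.938.
The tax multiplier is −c × k ≈ −2.253, so ΔY = k × (−c·ΔT) = (+$387.335 million) / 0.34038 ≈ +$1,138 million.

+$1,138 million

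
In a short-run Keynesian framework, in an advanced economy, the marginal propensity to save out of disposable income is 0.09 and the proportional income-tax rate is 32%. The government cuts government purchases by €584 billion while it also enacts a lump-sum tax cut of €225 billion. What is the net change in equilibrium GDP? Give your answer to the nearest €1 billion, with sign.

−€995 billion

MPC = 1 − MPS = 1 − 0.09 = 0.91.
Expenditure multiplier = 1/(1 − c(1−t)) = 1/(1 − 0.91×0.68) = 1/0.3812 ≈ 2.623.
ΔG contributes k·ΔG = (−€584 billion) / 0.3812 ≈ −€1,532 billion.
ΔT of −€225 billion changes first-round spending by −c·ΔT = +€204.75 billion, contributing k·(−c·ΔT) = (+€204.75 billion) / 0.3812 ≈ +€537.1 billion.
Net ΔY = k(ΔG − c·ΔT) = (−€379.25 billion) / 0.3812 ≈ −€995 billion.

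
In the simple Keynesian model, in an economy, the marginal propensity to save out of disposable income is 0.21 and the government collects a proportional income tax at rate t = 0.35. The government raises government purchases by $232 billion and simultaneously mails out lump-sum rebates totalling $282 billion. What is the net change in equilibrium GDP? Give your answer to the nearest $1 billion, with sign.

+$935 billion

MPC = 1 − MPS = 1 − 0.21 = 0.79.
Expenditure multiplier = 1/(1 − c(1−t)) = 1/(1 − 0.79×0.65) = 1/0.4865 ≈ 2.055.
ΔG contributes k·ΔG = (+$232 billion) / 0.4865 ≈ +$476.9 billion.
ΔT of −$282 billion changes first-round spending by −c·ΔT = +$222.78 billion, contributing k·(−c·ΔT) = (+$222.78 billion) / 0.4865 ≈ +$457.9 billion.
Net ΔY = k(ΔG − c·ΔT) = (+$454.78 billion) / 0.4865 ≈ +$935 billion.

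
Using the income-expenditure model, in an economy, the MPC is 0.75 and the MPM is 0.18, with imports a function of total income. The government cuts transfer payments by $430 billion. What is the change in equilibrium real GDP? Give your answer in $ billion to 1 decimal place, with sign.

−$750.0 billion

The transfer change shifts disposable income by −$430 billion, so first-round consumption changes by c·ΔTR = 0.75 × (−$430 billion) = −$322.5 billion.
Expenditure multiplier = 1/(1 − c + m) = 1/(1 − 0.75 + 0.18) = 1/0.43 ≈ 2.326.
The transfer multiplier is c × k ≈ 1.744, so ΔY = k × (c·ΔTR) = (−$322.5 billion) / 0.43 = −$750 billion.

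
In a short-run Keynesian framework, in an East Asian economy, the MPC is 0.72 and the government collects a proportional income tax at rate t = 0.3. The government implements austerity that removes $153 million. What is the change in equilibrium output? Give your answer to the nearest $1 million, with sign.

−$308 million

Expenditure multiplier = 1/(1 − c(1−t)) = 1/(1 − 0.72×0.7) = 1/0.496 ≈ 2.016.
ΔY = k × ΔG = (−$153 million) / 0.496 ≈ −$308 million.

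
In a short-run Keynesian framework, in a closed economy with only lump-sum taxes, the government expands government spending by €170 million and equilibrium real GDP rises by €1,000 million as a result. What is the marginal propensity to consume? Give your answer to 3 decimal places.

Implied spending multiplier k = ΔY/ΔG = 1,000/170 ≈ 5.8824.
Since k = 1/(1 − MPC), MPC = 1 − 1/k = 1 − ΔG/ΔY = 1 − 170/1,000 = 0.830.

0.830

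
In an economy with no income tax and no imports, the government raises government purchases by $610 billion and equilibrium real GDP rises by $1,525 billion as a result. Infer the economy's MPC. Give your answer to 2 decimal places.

0.60

Implied spending multiplier k = ΔY/ΔG = 1,525/610 = 2.5.
Since k = 1/(1 − MPC), MPC = 1 − 1/k = 1 − ΔG/ΔY = 1 − 610/1,525 = 0.60.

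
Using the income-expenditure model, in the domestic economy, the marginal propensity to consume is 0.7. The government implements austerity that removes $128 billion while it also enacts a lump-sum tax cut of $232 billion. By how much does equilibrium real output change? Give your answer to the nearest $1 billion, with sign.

Expenditure multiplier = 1/(1 − MPC) = 1/(1 − 0.7) = 1/0.3 ≈ 3.333.
ΔG contributes k·ΔG = (−$128 billion) / 0.3 ≈ −$426.7 billion.
ΔT of −$232 billion changes first-round spending by −c·ΔT = +$162.4 billion, contributing k·(−c·ΔT) = (+$162.4 billion) / 0.3 ≈ +$541.3 billion.
Net ΔY = k(ΔG − c·ΔT) = (+$34.4 billion) / 0.3 ≈ +$115 billion.

+$115 billion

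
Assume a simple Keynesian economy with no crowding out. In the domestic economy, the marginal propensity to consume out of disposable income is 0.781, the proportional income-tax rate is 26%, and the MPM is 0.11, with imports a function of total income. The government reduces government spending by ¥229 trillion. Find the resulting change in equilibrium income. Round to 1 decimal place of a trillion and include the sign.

−¥430.4 trillion

Government-spending multiplier = 1/(1 − c(1−t) + m) = 1/(1 − 0.781×0.74 + 0.11) = 1/0.53206 ≈ 1.879.
ΔY = k × ΔG = (−¥229 trillion) / 0.53206 ≈ −¥430.4 trillion.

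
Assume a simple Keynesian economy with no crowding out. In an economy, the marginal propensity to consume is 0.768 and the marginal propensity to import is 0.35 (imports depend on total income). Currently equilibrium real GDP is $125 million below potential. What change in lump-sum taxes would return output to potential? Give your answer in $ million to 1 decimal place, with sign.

−$94.7 million

Spending multiplier = 1/(1 − c + m) = 1/(1 − 0.768 + 0.35) = 1/0.582 ≈ 1.718.
Tax multiplier = −c·k = −0.768/0.582 ≈ −1.32. Need ΔY = +$125 million, so ΔT = ΔY/(−c·k) = −(+$125 million) × 0.582 / 0.768 ≈ −$94.7 million.
The government should cut lump-sum taxes by $94.7 million.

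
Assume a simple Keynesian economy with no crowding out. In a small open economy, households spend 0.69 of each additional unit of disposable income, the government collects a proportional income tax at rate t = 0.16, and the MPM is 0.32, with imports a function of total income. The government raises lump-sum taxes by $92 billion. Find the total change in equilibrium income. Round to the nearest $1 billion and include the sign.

A lump-sum tax change of +$92 billion shifts disposable income by −$92 billion; first-round consumption changes by −c × ΔT = −0.69 × (+$92 billion) = −$63.48 billion.
Expenditure multiplier = 1/(1 − c(1−t) + m) = 1/(1 − 0.69×0.84 + 0.32) = 1/0.7404 ≈ 1.351.
The tax multiplier is −c × k ≈ −0.932, so ΔY = k × (−c·ΔT) = (−$63.48 billion) / 0.7404 ≈ −$86 billion.

−$86 billion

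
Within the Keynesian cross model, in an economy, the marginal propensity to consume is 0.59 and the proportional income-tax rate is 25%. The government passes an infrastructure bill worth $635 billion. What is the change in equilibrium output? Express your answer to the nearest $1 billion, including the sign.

+$1,139 billion

Expenditure multiplier = 1/(1 − c(1−t)) = 1/(1 − 0.59×0.75) = 1/0.5575 ≈ 1.794.
ΔY = k × ΔG = (+$635 billion) / 0.5575 ≈ +$1,139 billion.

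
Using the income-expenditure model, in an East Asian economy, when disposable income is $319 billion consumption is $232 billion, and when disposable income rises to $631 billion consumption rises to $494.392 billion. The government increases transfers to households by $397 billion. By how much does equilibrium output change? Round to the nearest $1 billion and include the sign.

MPC = ΔC/ΔYd = (494.392 − 232)/(631 − 319) = 262.392/312 = 0.841.
The transfer change shifts disposable income by +$397 billion, so first-round consumption changes by c·ΔTR = 0.841 × (+$397 billion) = +$333.877 billion.
Expenditure multiplier = 1/(1 − MPC) = 1/(1 − 0.841) = 1/0.159 ≈ 6.289.
The transfer multiplier is c × k ≈ 5.289, so ΔY = k × (c·ΔTR) = (+$333.877 billion) / 0.159 ≈ +$2,100 billion.

+$2,100 billion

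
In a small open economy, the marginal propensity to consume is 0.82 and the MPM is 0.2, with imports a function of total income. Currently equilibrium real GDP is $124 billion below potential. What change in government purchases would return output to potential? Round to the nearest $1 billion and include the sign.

+$47 billion

Spending multiplier = 1/(1 − c + m) = 1/(1 − 0.82 + 0.2) = 1/0.38 ≈ 2.632.
Need ΔY = +$124 billion, so ΔG = ΔY/k = (+$124 billion) × 0.38 ≈ +$47 billion.
The government should increase government purchases by $47 billion.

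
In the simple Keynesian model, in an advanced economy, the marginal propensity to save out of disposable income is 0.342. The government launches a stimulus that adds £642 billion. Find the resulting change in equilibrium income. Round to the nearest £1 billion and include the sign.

+£1,877 billion

MPC = 1 − MPS = 1 − 0.342 = 0.658.
Expenditure multiplier = 1/(1 − MPC) = 1/(1 − 0.658) = 1/0.342 ≈ 2.924.
ΔY = k × ΔG = (+£642 billion) / 0.342 ≈ +£1,877 billion.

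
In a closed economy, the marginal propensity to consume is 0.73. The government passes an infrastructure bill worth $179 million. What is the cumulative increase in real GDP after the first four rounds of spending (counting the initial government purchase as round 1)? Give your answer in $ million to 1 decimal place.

Round 1 adds ΔG = $179 million; each later round is MPC = 0.73 times the previous.
After 4 rounds: 179 + 130.67 + 95.3891 + 69.634043 = ΔG·(1 − c^4)/(1 − c) = 179 × (1 − 0.28398241)/0.27 ≈ $474.7 million.

$474.7 million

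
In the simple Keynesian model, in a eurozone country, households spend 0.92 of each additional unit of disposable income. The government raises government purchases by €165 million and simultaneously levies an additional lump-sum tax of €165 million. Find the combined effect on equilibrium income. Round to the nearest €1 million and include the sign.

+€165 million

Expenditure multiplier = 1/(1 − MPC) = 1/(1 − 0.92) = 1/0.08 = 12.5.
ΔG contributes k·ΔG = (+€165 million) / 0.08 = +€2,062.5 million.
ΔT of +€165 million changes first-round spending by −c·ΔT = −€151.8 million, contributing k·(−c·ΔT) = (−€151.8 million) / 0.08 = −€1,897.5 million.
With ΔG = ΔT and no other leakages, the balanced-budget multiplier is 1, so ΔY = ΔG = +€165 million.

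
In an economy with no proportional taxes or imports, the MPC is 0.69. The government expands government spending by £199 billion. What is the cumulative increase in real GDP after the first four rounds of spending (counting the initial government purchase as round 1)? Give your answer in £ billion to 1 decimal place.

Round 1 adds ΔG = £199 billion; each later round is MPC = 0.69 times the previous.
After 4 rounds: 199 + 137.31 + 94.7439 + 65.373291 = ΔG·(1 − c^4)/(1 − c) = 199 × (1 − 0.22667121)/0.31 ≈ £496.4 billion.

£496.4 billion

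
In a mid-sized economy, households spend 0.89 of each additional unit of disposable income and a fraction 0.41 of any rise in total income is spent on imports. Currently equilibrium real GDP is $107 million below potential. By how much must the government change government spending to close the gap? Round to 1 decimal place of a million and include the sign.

+$55.6 million

Spending multiplier = 1/(1 − c + m) = 1/(1 − 0.89 + 0.41) = 1/0.52 ≈ 1.923.
Need ΔY = +$107 million, so ΔG = ΔY/k = (+$107 million) × 0.52 ≈ +$55.6 million.
The government should increase government spending by $55.6 million.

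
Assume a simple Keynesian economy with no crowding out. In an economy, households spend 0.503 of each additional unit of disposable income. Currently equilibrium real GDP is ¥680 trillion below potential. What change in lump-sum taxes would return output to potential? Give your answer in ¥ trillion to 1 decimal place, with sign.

Spending multiplier = 1/(1 − MPC) = 1/(1 − 0.503) = 1/0.497 ≈ 2.012.
Tax multiplier = −c·k = −0.503/0.497 ≈ −1.012. Need ΔY = +¥680 trillion, so ΔT = ΔY/(−c·k) = −(+¥680 trillion) × 0.497 / 0.503 ≈ −¥671.9 trillion.
The government should cut lump-sum taxes by ¥671.9 trillion.

−¥671.9 trillion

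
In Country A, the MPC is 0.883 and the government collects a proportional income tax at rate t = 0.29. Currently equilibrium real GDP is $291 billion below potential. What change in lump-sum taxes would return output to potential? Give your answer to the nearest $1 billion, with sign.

−$123 billion

Spending multiplier = 1/(1 − c(1−t)) = 1/(1 − 0.883×0.71) = 1/0.37307 ≈ 2.68.
Tax multiplier = −c·k = −0.883/0.37307 ≈ −2.367. Need ΔY = +$291 billion, so ΔT = ΔY/(−c·k) = −(+$291 billion) × 0.37307 / 0.883 ≈ −$123 billion.
The government should cut lump-sum taxes by $123 billion.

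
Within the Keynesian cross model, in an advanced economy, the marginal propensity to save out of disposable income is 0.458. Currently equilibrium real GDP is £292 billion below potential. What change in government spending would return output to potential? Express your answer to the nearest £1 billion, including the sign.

MPC = 1 − MPS = 1 − 0.458 = 0.542.
Spending multiplier = 1/(1 − MPC) = 1/(1 − 0.542) = 1/0.458 ≈ 2.183.
Need ΔY = +£292 billion, so ΔG = ΔY/k = (+£292 billion) × 0.458 ≈ +£134 billion.
The government should increase government spending by £134 billion.

+£134 billion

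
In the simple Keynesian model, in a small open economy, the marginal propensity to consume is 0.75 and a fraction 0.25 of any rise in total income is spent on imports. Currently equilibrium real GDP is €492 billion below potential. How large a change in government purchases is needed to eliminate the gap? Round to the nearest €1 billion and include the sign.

Spending multiplier = 1/(1 − c + m) = 1/(1 − 0.75 + 0.25) = 1/0.5 = 2.
Need ΔY = +€492 billion, so ΔG = ΔY/k = (+€492 billion) × 0.5 = +€246 billion.
The government should increase government purchases by €246 billion.

+€246 billion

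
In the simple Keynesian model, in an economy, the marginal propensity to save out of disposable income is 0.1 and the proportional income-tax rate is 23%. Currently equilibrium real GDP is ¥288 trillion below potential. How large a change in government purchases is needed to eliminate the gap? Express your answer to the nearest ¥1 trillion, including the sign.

+¥88 trillion

MPC = 1 − MPS = 1 − 0.1 = 0.9.
Spending multiplier = 1/(1 − c(1−t)) = 1/(1 − 0.9×0.77) = 1/0.307 ≈ 3.257.
Need ΔY = +¥288 trillion, so ΔG = ΔY/k = (+¥288 trillion) × 0.307 ≈ +¥88 trillion.
The government should increase government purchases by ¥88 trillion.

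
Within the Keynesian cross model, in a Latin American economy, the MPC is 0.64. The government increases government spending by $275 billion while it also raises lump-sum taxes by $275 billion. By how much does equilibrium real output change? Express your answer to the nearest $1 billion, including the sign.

Expenditure multiplier = 1/(1 − MPC) = 1/(1 − 0.64) = 1/0.36 ≈ 2.778.
ΔG contributes k·ΔG = (+$275 billion) / 0.36 ≈ +$763.9 billion.
ΔT of +$275 billion changes first-round spending by −c·ΔT = −$176 billion, contributing k·(−c·ΔT) = (−$176 billion) / 0.36 ≈ −$488.9 billion.
With ΔG = ΔT and no other leakages, the balanced-budget multiplier is 1, so ΔY = ΔG = +$275 billion.

+$275 billion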